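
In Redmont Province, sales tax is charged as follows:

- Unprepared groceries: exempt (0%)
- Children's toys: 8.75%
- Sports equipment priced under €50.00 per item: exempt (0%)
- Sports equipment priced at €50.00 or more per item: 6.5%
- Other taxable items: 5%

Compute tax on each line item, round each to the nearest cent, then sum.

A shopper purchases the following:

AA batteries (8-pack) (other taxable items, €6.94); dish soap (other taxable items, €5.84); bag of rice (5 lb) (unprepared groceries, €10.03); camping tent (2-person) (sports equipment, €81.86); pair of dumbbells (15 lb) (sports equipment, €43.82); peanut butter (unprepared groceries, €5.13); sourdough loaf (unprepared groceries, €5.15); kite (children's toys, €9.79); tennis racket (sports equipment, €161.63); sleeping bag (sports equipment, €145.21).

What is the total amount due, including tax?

AA batteries (8-pack) €6.94: other taxable items → 5% → €0.35
Dish soap €5.84: other taxable items → 5% → €0.29
Bag of rice (5 lb) €10.03: unprepared groceries → 0% → €0.00
Camping tent (2-person) €81.86: sports equipment, €50.00 or more → 6.5% → €5.32
Pair of dumbbells (15 lb) €43.82: sports equipment, under €50.00 → 0% → €0.00
Peanut butter €5.13: unprepared groceries → 0% → €0.00
Sourdough loaf €5.15: unprepared groceries → 0% → €0.00
Kite €9.79: children's toys → 8.75% → €0.86
Tennis racket €161.63: sports equipment, €50.00 or more → 6.5% → €10.51
Sleeping bag €145.21: sports equipment, €50.00 or more → 6.5% → €9.44
Subtotal = €475.40; tax = €26.77; total due = €502.17

€502.17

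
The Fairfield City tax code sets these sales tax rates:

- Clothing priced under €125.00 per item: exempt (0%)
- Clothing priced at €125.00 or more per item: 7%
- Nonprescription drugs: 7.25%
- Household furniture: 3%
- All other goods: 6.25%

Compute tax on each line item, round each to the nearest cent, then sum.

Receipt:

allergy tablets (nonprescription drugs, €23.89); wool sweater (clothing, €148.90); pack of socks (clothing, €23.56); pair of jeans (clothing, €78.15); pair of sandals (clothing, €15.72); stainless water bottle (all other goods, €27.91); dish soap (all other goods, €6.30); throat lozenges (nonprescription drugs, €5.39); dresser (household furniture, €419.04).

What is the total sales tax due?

Allergy tablets €23.89: nonprescription drugs → 7.25% → €1.73
Wool sweater €148.90: clothing, €125.00 or more → 7% → €10.42
Pack of socks €23.56: clothing, under €125.00 → 0% → €0.00
Pair of jeans €78.15: clothing, under €125.00 → 0% → €0.00
Pair of sandals €15.72: clothing, under €125.00 → 0% → €0.00
Stainless water bottle €27.91: all other goods → 6.25% → €1.74
Dish soap €6.30: all other goods → 6.25% → €0.39
Throat lozenges €5.39: nonprescription drugs → 7.25% → €0.39
Dresser €419.04: household furniture → 3% → €12.57
Total tax = €1.73 + €10.42 + €1.74 + €0.39 + €0.39 + €12.57 = €27.24

€27.24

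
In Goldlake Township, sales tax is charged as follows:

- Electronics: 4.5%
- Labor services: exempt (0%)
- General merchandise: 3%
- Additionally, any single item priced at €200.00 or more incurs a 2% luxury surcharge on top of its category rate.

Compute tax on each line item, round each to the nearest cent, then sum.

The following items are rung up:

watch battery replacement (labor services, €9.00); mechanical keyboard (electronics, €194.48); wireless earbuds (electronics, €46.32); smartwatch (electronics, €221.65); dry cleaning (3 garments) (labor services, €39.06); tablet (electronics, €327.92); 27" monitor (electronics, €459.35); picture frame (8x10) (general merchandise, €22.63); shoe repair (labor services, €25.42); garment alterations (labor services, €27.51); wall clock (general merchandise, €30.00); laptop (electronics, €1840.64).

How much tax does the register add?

Watch battery replacement €9.00: labor services → 0% → €0.00
Mechanical keyboard €194.48: electronics → 4.5% → €8.75
Wireless earbuds €46.32: electronics → 4.5% → €2.08
Smartwatch €221.65: electronics → 4.5% + 2% surcharge = 6.5% → €14.41
Dry cleaning (3 garments) €39.06: labor services → 0% → €0.00
Tablet €327.92: electronics → 4.5% + 2% surcharge = 6.5% → €21.31
27" monitor €459.35: electronics → 4.5% + 2% surcharge = 6.5% → €29.86
Picture frame (8x10) €22.63: general merchandise → 3% → €0.68
Shoe repair €25.42: labor services → 0% → €0.00
Garment alterations €27.51: labor services → 0% → €0.00
Wall clock €30.00: general merchandise → 3% → €0.90
Laptop €1840.64: electronics → 4.5% + 2% surcharge = 6.5% → €119.64
Total tax = €8.75 + €2.08 + €14.41 + €21.31 + €29.86 + €0.68 + €0.90 + €119.64 = €197.63

€197.63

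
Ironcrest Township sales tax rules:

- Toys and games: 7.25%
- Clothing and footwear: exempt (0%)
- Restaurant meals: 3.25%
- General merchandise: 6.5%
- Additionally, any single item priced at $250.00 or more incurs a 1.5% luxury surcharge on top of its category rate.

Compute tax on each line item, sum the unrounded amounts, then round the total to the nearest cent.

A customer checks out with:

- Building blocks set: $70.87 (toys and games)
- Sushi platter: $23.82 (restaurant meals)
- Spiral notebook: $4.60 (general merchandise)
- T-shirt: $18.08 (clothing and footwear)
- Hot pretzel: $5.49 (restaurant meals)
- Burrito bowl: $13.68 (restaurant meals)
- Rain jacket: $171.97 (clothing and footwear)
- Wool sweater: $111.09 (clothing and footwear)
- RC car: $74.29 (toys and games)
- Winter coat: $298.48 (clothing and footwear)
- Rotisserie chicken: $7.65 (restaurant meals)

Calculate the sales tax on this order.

$16.95

Building blocks set $70.87: toys and games → 7.25% → $5.138075
Sushi platter $23.82: restaurant meals → 3.25% → $0.77415
Spiral notebook $4.60: general merchandise → 6.5% → $0.299
T-shirt $18.08: clothing and footwear → 0% → $0.00
Hot pretzel $5.49: restaurant meals → 3.25% → $0.178425
Burrito bowl $13.68: restaurant meals → 3.25% → $0.4446
Rain jacket $171.97: clothing and footwear → 0% → $0.00
Wool sweater $111.09: clothing and footwear → 0% → $0.00
RC car $74.29: toys and games → 7.25% → $5.386025
Winter coat $298.48: clothing and footwear → 0% + 1.5% surcharge = 1.5% → $4.4772
Rotisserie chicken $7.65: restaurant meals → 3.25% → $0.248625
Unrounded tax sum = $16.9461 → $16.95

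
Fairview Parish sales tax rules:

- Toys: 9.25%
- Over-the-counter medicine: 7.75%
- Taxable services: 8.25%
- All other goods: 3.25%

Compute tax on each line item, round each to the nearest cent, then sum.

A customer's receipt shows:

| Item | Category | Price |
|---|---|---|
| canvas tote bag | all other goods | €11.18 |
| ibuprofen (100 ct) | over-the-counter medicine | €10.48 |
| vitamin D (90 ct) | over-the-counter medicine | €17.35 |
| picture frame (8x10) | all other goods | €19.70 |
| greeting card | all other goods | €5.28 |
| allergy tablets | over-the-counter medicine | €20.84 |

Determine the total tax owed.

Canvas tote bag €11.18: all other goods → 3.25% → €0.36
Ibuprofen (100 ct) €10.48: over-the-counter medicine → 7.75% → €0.81
Vitamin D (90 ct) €17.35: over-the-counter medicine → 7.75% → €1.34
Picture frame (8x10) €19.70: all other goods → 3.25% → €0.64
Greeting card €5.28: all other goods → 3.25% → €0.17
Allergy tablets €20.84: over-the-counter medicine → 7.75% → €1.62
Total tax = €0.36 + €0.81 + €1.34 + €0.64 + €0.17 + €1.62 = €4.94

€4.94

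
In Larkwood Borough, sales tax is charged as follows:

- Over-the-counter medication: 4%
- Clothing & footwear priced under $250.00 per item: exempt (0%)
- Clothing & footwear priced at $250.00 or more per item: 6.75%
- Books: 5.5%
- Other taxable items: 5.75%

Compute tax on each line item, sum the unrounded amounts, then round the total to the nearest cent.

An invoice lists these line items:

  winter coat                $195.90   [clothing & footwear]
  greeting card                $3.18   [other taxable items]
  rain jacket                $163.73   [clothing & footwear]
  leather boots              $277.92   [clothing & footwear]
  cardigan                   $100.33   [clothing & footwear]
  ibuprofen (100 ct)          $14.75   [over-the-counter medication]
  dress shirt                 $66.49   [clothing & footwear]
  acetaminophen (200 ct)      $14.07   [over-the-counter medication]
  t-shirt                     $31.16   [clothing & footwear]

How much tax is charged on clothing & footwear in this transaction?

$18.76

Winter coat $195.90: clothing & footwear, under $250.00 → 0% → $0.00
Rain jacket $163.73: clothing & footwear, under $250.00 → 0% → $0.00
Leather boots $277.92: clothing & footwear, $250.00 or more → 6.75% → $18.7596
Cardigan $100.33: clothing & footwear, under $250.00 → 0% → $0.00
Dress shirt $66.49: clothing & footwear, under $250.00 → 0% → $0.00
T-shirt $31.16: clothing & footwear, under $250.00 → 0% → $0.00
Tax on clothing & footwear: unrounded sum = $18.7596 → $18.76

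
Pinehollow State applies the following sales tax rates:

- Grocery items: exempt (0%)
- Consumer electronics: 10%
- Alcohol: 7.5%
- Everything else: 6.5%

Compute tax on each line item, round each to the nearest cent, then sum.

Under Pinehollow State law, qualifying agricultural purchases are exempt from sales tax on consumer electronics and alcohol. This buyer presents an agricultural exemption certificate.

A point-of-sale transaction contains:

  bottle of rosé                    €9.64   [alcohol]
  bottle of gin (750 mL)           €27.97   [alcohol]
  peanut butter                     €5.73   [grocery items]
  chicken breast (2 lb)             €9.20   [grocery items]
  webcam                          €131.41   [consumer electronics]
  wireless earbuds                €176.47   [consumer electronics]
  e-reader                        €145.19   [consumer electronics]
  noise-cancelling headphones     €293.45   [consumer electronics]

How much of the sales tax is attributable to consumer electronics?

€0.00

Webcam €131.41: consumer electronics, buyer-exempt → 0% → €0.00
Wireless earbuds €176.47: consumer electronics, buyer-exempt → 0% → €0.00
E-reader €145.19: consumer electronics, buyer-exempt → 0% → €0.00
Noise-cancelling headphones €293.45: consumer electronics, buyer-exempt → 0% → €0.00
Tax on consumer electronics = €0.00 + €0.00 + €0.00 + €0.00 = €0.00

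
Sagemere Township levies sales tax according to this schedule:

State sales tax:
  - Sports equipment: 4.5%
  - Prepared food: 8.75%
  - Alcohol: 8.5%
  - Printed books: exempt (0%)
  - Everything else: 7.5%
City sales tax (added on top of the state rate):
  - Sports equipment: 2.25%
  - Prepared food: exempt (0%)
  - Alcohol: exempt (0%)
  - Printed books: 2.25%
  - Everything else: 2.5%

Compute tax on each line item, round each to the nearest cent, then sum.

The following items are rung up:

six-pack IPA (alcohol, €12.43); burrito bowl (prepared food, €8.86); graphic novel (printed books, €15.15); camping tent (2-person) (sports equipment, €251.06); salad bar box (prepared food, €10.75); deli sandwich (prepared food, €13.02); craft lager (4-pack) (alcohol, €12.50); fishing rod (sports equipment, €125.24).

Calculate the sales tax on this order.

€30.72

Six-pack IPA €12.43: alcohol → 8.5% + 0% city = 8.5% → €1.06
Burrito bowl €8.86: prepared food → 8.75% + 0% city = 8.75% → €0.78
Graphic novel €15.15: printed books → 0% + 2.25% city = 2.25% → €0.34
Camping tent (2-person) €251.06: sports equipment → 4.5% + 2.25% city = 6.75% → €16.95
Salad bar box €10.75: prepared food → 8.75% + 0% city = 8.75% → €0.94
Deli sandwich €13.02: prepared food → 8.75% + 0% city = 8.75% → €1.14
Craft lager (4-pack) €12.50: alcohol → 8.5% + 0% city = 8.5% → €1.06
Fishing rod €125.24: sports equipment → 4.5% + 2.25% city = 6.75% → €8.45
Total tax = €1.06 + €0.78 + €0.34 + €16.95 + €0.94 + €1.14 + €1.06 + €8.45 = €30.72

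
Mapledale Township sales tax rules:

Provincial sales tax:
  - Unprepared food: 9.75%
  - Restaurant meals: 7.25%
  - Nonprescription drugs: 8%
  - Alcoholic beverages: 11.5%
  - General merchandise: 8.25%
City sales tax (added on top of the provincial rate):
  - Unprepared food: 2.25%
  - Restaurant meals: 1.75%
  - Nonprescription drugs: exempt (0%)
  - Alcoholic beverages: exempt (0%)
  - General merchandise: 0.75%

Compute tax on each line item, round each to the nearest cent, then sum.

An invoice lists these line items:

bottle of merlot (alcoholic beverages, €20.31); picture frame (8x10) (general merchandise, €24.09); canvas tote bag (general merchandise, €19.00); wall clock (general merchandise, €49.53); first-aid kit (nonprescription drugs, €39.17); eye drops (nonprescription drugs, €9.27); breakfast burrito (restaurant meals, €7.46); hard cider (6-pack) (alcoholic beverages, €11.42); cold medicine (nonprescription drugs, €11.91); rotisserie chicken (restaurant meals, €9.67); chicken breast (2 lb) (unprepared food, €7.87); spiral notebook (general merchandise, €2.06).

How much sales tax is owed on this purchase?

Bottle of merlot €20.31: alcoholic beverages → 11.5% + 0% city = 11.5% → €2.34
Picture frame (8x10) €24.09: general merchandise → 8.25% + 0.75% city = 9% → €2.17
Canvas tote bag €19.00: general merchandise → 8.25% + 0.75% city = 9% → €1.71
Wall clock €49.53: general merchandise → 8.25% + 0.75% city = 9% → €4.46
First-aid kit €39.17: nonprescription drugs → 8% + 0% city = 8% → €3.13
Eye drops €9.27: nonprescription drugs → 8% + 0% city = 8% → €0.74
Breakfast burrito €7.46: restaurant meals → 7.25% + 1.75% city = 9% → €0.67
Hard cider (6-pack) €11.42: alcoholic beverages → 11.5% + 0% city = 11.5% → €1.31
Cold medicine €11.91: nonprescription drugs → 8% + 0% city = 8% → €0.95
Rotisserie chicken €9.67: restaurant meals → 7.25% + 1.75% city = 9% → €0.87
Chicken breast (2 lb) €7.87: unprepared food → 9.75% + 2.25% city = 12% → €0.94
Spiral notebook €2.06: general merchandise → 8.25% + 0.75% city = 9% → €0.19
Total tax = €2.34 + €2.17 + €1.71 + €4.46 + €3.13 + €0.74 + €0.67 + €1.31 + €0.95 + €0.87 + €0.94 + €0.19 = €19.48

€19.48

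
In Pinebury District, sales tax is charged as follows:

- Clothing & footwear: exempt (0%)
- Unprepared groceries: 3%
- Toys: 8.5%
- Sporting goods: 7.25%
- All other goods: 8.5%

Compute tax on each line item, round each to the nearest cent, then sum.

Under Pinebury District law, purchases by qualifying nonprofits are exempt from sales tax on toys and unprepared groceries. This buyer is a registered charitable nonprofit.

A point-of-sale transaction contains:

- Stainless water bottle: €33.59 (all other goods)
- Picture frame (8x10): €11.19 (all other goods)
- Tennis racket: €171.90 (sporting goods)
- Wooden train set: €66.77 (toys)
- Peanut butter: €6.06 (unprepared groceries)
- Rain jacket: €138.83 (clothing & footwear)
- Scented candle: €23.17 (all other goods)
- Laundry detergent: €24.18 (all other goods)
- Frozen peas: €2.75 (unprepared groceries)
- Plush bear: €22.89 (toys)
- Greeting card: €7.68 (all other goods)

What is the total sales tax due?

Stainless water bottle €33.59: all other goods → 8.5% → €2.86
Picture frame (8x10) €11.19: all other goods → 8.5% → €0.95
Tennis racket €171.90: sporting goods → 7.25% → €12.46
Wooden train set €66.77: toys, buyer-exempt → 0% → €0.00
Peanut butter €6.06: unprepared groceries, buyer-exempt → 0% → €0.00
Rain jacket €138.83: clothing & footwear → 0% → €0.00
Scented candle €23.17: all other goods → 8.5% → €1.97
Laundry detergent €24.18: all other goods → 8.5% → €2.06
Frozen peas €2.75: unprepared groceries, buyer-exempt → 0% → €0.00
Plush bear €22.89: toys, buyer-exempt → 0% → €0.00
Greeting card €7.68: all other goods → 8.5% → €0.65
Total tax = €2.86 + €0.95 + €12.46 + €1.97 + €2.06 + €0.65 = €20.95

€20.95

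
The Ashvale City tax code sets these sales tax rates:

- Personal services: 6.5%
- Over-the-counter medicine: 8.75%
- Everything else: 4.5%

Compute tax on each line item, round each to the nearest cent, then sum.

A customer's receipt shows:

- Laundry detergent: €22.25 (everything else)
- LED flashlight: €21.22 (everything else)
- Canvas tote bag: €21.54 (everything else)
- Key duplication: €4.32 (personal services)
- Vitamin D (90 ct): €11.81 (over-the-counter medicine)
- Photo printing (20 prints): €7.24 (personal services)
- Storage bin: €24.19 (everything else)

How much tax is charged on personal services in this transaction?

Key duplication €4.32: personal services → 6.5% → €0.28
Photo printing (20 prints) €7.24: personal services → 6.5% → €0.47
Tax on personal services = €0.28 + €0.47 = €0.75

€0.75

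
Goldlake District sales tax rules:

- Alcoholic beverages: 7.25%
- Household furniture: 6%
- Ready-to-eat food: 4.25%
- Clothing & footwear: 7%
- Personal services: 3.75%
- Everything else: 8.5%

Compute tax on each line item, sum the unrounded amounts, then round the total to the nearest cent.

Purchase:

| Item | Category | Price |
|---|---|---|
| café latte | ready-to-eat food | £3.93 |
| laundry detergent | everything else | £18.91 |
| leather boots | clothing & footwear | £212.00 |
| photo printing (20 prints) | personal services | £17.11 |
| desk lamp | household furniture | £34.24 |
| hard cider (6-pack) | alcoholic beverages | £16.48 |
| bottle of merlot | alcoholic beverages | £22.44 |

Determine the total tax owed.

£22.13

Café latte £3.93: ready-to-eat food → 4.25% → £0.167025
Laundry detergent £18.91: everything else → 8.5% → £1.60735
Leather boots £212.00: clothing & footwear → 7% → £14.84
Photo printing (20 prints) £17.11: personal services → 3.75% → £0.641625
Desk lamp £34.24: household furniture → 6% → £2.0544
Hard cider (6-pack) £16.48: alcoholic beverages → 7.25% → £1.1948
Bottle of merlot £22.44: alcoholic beverages → 7.25% → £1.6269
Unrounded tax sum = £22.1321 → £22.13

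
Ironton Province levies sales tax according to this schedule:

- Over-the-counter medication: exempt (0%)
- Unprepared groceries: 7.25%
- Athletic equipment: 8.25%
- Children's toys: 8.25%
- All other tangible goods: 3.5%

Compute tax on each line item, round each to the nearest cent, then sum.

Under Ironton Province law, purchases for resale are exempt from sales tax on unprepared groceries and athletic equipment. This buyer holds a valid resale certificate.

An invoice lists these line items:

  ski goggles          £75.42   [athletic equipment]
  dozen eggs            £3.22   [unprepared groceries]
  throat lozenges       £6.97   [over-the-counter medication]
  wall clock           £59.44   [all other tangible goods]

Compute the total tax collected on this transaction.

Ski goggles £75.42: athletic equipment, buyer-exempt → 0% → £0.00
Dozen eggs £3.22: unprepared groceries, buyer-exempt → 0% → £0.00
Throat lozenges £6.97: over-the-counter medication → 0% → £0.00
Wall clock £59.44: all other tangible goods → 3.5% → £2.08
Total tax = £2.08

£2.08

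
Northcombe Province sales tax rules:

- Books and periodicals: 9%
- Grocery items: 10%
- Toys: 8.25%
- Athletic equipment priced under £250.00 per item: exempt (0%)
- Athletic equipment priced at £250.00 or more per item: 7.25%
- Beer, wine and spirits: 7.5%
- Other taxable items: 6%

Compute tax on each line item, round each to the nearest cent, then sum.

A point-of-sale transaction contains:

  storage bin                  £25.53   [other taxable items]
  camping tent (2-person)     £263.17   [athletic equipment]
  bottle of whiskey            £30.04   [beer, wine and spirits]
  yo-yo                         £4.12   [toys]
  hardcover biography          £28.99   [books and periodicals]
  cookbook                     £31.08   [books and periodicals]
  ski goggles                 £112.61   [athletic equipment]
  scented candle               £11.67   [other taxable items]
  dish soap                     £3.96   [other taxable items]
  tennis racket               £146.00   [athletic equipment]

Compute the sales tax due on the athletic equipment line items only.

£19.08

Camping tent (2-person) £263.17: athletic equipment, £250.00 or more → 7.25% → £19.08
Ski goggles £112.61: athletic equipment, under £250.00 → 0% → £0.00
Tennis racket £146.00: athletic equipment, under £250.00 → 0% → £0.00
Tax on athletic equipment = £19.08 + £0.00 + £0.00 = £19.08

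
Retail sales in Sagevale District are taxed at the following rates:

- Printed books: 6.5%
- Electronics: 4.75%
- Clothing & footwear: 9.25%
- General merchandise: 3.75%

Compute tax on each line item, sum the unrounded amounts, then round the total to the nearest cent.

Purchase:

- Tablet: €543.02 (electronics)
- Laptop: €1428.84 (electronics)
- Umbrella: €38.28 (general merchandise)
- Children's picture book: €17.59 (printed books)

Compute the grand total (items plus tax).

€2123.97

Tablet €543.02: electronics → 4.75% → €25.79345
Laptop €1428.84: electronics → 4.75% → €67.8699
Umbrella €38.28: general merchandise → 3.75% → €1.4355
Children's picture book €17.59: printed books → 6.5% → €1.14335
Subtotal = €2027.73; unrounded tax = €96.2422 → €96.24; total due = €2123.97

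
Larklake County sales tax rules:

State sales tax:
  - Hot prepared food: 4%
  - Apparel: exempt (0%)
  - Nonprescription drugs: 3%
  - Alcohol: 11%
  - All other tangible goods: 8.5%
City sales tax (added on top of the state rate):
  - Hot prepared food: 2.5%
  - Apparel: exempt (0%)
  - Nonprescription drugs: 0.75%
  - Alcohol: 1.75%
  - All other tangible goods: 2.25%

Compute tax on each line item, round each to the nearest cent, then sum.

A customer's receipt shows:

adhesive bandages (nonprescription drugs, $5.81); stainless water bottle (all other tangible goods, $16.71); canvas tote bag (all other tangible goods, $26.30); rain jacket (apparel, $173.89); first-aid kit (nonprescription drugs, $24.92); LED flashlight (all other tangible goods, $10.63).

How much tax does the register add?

$6.92

Adhesive bandages $5.81: nonprescription drugs → 3% + 0.75% city = 3.75% → $0.22
Stainless water bottle $16.71: all other tangible goods → 8.5% + 2.25% city = 10.75% → $1.80
Canvas tote bag $26.30: all other tangible goods → 8.5% + 2.25% city = 10.75% → $2.83
Rain jacket $173.89: apparel → 0% + 0% city = 0% → $0.00
First-aid kit $24.92: nonprescription drugs → 3% + 0.75% city = 3.75% → $0.93
LED flashlight $10.63: all other tangible goods → 8.5% + 2.25% city = 10.75% → $1.14
Total tax = $0.22 + $1.80 + $2.83 + $0.93 + $1.14 = $6.92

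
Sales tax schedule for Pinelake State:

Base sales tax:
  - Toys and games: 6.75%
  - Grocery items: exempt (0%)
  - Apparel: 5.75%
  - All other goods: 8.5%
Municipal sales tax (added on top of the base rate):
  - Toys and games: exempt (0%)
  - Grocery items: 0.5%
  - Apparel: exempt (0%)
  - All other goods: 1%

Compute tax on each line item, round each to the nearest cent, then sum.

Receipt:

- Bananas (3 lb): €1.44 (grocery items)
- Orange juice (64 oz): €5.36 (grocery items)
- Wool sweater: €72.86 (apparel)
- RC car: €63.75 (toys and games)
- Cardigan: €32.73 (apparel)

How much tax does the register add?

Bananas (3 lb) €1.44: grocery items → 0% + 0.5% municipal = 0.5% → €0.01
Orange juice (64 oz) €5.36: grocery items → 0% + 0.5% municipal = 0.5% → €0.03
Wool sweater €72.86: apparel → 5.75% + 0% municipal = 5.75% → €4.19
RC car €63.75: toys and games → 6.75% + 0% municipal = 6.75% → €4.30
Cardigan €32.73: apparel → 5.75% + 0% municipal = 5.75% → €1.88
Total tax = €0.01 + €0.03 + €4.19 + €4.30 + €1.88 = €10.41

€10.41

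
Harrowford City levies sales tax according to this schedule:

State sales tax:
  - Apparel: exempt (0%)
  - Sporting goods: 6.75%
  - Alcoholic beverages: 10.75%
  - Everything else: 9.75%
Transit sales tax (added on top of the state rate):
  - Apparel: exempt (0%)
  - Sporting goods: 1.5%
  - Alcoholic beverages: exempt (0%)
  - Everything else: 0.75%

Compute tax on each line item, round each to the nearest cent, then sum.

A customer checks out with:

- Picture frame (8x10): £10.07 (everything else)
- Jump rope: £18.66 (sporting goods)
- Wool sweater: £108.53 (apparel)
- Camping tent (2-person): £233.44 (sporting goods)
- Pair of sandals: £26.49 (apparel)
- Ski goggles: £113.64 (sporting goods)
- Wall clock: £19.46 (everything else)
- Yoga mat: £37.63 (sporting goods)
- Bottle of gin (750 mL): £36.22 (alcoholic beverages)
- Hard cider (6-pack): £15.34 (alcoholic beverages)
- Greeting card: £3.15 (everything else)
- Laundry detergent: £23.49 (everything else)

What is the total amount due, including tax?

£690.84

Picture frame (8x10) £10.07: everything else → 9.75% + 0.75% transit = 10.5% → £1.06
Jump rope £18.66: sporting goods → 6.75% + 1.5% transit = 8.25% → £1.54
Wool sweater £108.53: apparel → 0% + 0% transit = 0% → £0.00
Camping tent (2-person) £233.44: sporting goods → 6.75% + 1.5% transit = 8.25% → £19.26
Pair of sandals £26.49: apparel → 0% + 0% transit = 0% → £0.00
Ski goggles £113.64: sporting goods → 6.75% + 1.5% transit = 8.25% → £9.38
Wall clock £19.46: everything else → 9.75% + 0.75% transit = 10.5% → £2.04
Yoga mat £37.63: sporting goods → 6.75% + 1.5% transit = 8.25% → £3.10
Bottle of gin (750 mL) £36.22: alcoholic beverages → 10.75% + 0% transit = 10.75% → £3.89
Hard cider (6-pack) £15.34: alcoholic beverages → 10.75% + 0% transit = 10.75% → £1.65
Greeting card £3.15: everything else → 9.75% + 0.75% transit = 10.5% → £0.33
Laundry detergent £23.49: everything else → 9.75% + 0.75% transit = 10.5% → £2.47
Subtotal = £646.12; tax = £44.72; total due = £690.84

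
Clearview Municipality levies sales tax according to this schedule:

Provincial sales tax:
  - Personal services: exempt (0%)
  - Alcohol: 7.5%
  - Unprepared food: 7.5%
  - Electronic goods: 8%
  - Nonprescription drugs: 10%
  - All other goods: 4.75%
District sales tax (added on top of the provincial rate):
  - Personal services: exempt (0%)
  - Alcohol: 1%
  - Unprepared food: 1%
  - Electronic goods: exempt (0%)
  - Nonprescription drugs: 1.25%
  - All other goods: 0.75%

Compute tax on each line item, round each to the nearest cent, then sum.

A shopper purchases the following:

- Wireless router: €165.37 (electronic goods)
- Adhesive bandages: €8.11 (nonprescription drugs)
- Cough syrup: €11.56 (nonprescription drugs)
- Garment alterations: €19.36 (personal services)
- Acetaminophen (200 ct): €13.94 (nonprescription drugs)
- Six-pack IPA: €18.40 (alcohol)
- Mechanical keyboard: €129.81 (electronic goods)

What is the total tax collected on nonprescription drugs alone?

Adhesive bandages €8.11: nonprescription drugs → 10% + 1.25% district = 11.25% → €0.91
Cough syrup €11.56: nonprescription drugs → 10% + 1.25% district = 11.25% → €1.30
Acetaminophen (200 ct) €13.94: nonprescription drugs → 10% + 1.25% district = 11.25% → €1.57
Tax on nonprescription drugs = €0.91 + €1.30 + €1.57 = €3.78

€3.78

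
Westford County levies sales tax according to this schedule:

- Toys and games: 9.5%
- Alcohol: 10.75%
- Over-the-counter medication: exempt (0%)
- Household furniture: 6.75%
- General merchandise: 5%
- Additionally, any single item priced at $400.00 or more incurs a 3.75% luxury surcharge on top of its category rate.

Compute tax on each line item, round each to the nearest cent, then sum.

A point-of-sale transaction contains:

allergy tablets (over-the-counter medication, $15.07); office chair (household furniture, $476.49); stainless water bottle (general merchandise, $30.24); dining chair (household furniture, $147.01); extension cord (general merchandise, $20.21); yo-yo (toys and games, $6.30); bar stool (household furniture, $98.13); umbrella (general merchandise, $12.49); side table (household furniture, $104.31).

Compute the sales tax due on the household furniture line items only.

$73.61

Office chair $476.49: household furniture → 6.75% + 3.75% surcharge = 10.5% → $50.03
Dining chair $147.01: household furniture → 6.75% → $9.92
Bar stool $98.13: household furniture → 6.75% → $6.62
Side table $104.31: household furniture → 6.75% → $7.04
Tax on household furniture = $50.03 + $9.92 + $6.62 + $7.04 = $73.61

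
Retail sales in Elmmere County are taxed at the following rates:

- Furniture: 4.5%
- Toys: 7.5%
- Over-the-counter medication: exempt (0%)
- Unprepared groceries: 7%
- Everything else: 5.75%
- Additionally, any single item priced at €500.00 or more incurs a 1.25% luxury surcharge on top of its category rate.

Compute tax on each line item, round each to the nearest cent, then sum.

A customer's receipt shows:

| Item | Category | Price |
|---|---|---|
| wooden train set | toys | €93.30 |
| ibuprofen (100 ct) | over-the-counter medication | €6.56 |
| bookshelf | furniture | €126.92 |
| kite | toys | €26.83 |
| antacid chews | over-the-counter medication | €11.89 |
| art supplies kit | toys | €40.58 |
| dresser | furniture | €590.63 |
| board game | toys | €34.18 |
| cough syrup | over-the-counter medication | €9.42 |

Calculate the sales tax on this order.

€54.28

Wooden train set €93.30: toys → 7.5% → €7.00
Ibuprofen (100 ct) €6.56: over-the-counter medication → 0% → €0.00
Bookshelf €126.92: furniture → 4.5% → €5.71
Kite €26.83: toys → 7.5% → €2.01
Antacid chews €11.89: over-the-counter medication → 0% → €0.00
Art supplies kit €40.58: toys → 7.5% → €3.04
Dresser €590.63: furniture → 4.5% + 1.25% surcharge = 5.75% → €33.96
Board game €34.18: toys → 7.5% → €2.56
Cough syrup €9.42: over-the-counter medication → 0% → €0.00
Total tax = €7.00 + €5.71 + €2.01 + €3.04 + €33.96 + €2.56 = €54.28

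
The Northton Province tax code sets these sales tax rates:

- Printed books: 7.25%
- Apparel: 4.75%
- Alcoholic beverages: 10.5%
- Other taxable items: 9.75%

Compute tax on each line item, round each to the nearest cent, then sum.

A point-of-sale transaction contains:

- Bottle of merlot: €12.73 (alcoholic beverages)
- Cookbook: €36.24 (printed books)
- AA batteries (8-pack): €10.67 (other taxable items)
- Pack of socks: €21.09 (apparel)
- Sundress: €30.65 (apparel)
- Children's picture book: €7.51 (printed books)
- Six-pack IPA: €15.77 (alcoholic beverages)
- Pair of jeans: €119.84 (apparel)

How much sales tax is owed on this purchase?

€15.36

Bottle of merlot €12.73: alcoholic beverages → 10.5% → €1.34
Cookbook €36.24: printed books → 7.25% → €2.63
AA batteries (8-pack) €10.67: other taxable items → 9.75% → €1.04
Pack of socks €21.09: apparel → 4.75% → €1.00
Sundress €30.65: apparel → 4.75% → €1.46
Children's picture book €7.51: printed books → 7.25% → €0.54
Six-pack IPA €15.77: alcoholic beverages → 10.5% → €1.66
Pair of jeans €119.84: apparel → 4.75% → €5.69
Total tax = €1.34 + €2.63 + €1.04 + €1.00 + €1.46 + €0.54 + €1.66 + €5.69 = €15.36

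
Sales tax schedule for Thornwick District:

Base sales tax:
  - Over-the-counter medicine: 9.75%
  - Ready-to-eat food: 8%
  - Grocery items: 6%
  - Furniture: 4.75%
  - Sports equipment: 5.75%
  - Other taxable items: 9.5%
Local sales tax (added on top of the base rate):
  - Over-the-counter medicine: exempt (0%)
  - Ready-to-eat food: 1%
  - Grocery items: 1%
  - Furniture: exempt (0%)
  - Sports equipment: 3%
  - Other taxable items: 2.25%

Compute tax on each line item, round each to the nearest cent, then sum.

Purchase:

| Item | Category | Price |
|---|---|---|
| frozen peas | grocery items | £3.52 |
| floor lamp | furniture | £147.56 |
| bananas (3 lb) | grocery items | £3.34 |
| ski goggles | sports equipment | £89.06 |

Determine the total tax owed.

£15.28

Frozen peas £3.52: grocery items → 6% + 1% local = 7% → £0.25
Floor lamp £147.56: furniture → 4.75% + 0% local = 4.75% → £7.01
Bananas (3 lb) £3.34: grocery items → 6% + 1% local = 7% → £0.23
Ski goggles £89.06: sports equipment → 5.75% + 3% local = 8.75% → £7.79
Total tax = £0.25 + £7.01 + £0.23 + £7.79 = £15.28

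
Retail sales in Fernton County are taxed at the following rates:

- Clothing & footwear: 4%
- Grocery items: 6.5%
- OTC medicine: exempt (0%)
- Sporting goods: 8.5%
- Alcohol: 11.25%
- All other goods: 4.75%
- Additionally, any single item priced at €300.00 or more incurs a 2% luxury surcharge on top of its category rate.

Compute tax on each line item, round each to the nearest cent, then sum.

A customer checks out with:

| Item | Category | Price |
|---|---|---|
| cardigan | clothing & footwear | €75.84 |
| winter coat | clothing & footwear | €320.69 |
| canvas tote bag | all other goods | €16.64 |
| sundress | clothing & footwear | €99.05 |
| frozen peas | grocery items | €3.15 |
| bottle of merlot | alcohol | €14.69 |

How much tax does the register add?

Cardigan €75.84: clothing & footwear → 4% → €3.03
Winter coat €320.69: clothing & footwear → 4% + 2% surcharge = 6% → €19.24
Canvas tote bag €16.64: all other goods → 4.75% → €0.79
Sundress €99.05: clothing & footwear → 4% → €3.96
Frozen peas €3.15: grocery items → 6.5% → €0.20
Bottle of merlot €14.69: alcohol → 11.25% → €1.65
Total tax = €3.03 + €19.24 + €0.79 + €3.96 + €0.20 + €1.65 = €28.87

€28.87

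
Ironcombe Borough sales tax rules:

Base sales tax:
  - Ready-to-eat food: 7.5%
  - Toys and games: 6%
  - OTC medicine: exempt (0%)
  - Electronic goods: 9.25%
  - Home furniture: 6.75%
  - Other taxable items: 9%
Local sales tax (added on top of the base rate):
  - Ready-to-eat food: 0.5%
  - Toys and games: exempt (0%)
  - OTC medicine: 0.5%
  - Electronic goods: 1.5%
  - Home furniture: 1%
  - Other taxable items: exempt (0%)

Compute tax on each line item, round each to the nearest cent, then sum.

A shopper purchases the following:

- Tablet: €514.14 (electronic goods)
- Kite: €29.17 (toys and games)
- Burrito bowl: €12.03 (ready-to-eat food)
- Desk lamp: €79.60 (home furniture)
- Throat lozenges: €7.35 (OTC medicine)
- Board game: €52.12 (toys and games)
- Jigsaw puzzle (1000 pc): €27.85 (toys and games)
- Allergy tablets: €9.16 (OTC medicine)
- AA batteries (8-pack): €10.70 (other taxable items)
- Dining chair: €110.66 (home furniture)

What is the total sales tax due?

€78.58

Tablet €514.14: electronic goods → 9.25% + 1.5% local = 10.75% → €55.27
Kite €29.17: toys and games → 6% + 0% local = 6% → €1.75
Burrito bowl €12.03: ready-to-eat food → 7.5% + 0.5% local = 8% → €0.96
Desk lamp €79.60: home furniture → 6.75% + 1% local = 7.75% → €6.17
Throat lozenges €7.35: OTC medicine → 0% + 0.5% local = 0.5% → €0.04
Board game €52.12: toys and games → 6% + 0% local = 6% → €3.13
Jigsaw puzzle (1000 pc) €27.85: toys and games → 6% + 0% local = 6% → €1.67
Allergy tablets €9.16: OTC medicine → 0% + 0.5% local = 0.5% → €0.05
AA batteries (8-pack) €10.70: other taxable items → 9% + 0% local = 9% → €0.96
Dining chair €110.66: home furniture → 6.75% + 1% local = 7.75% → €8.58
Total tax = €55.27 + €1.75 + €0.96 + €6.17 + €0.04 + €3.13 + €1.67 + €0.05 + €0.96 + €8.58 = €78.58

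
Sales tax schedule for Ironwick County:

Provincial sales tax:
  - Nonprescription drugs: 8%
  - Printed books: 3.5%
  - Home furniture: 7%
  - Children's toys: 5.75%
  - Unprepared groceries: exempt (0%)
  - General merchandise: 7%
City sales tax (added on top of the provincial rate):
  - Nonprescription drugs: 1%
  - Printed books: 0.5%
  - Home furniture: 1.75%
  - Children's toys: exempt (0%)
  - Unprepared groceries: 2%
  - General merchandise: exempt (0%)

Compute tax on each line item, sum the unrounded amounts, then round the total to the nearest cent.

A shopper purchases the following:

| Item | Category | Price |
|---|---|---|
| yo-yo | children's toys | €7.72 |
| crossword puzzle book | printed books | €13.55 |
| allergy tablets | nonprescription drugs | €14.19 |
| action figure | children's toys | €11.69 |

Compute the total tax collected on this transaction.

€2.94

Yo-yo €7.72: children's toys → 5.75% + 0% city = 5.75% → €0.4439
Crossword puzzle book €13.55: printed books → 3.5% + 0.5% city = 4% → €0.542
Allergy tablets €14.19: nonprescription drugs → 8% + 1% city = 9% → €1.2771
Action figure €11.69: children's toys → 5.75% + 0% city = 5.75% → €0.672175
Unrounded tax sum = €2.935175 → €2.94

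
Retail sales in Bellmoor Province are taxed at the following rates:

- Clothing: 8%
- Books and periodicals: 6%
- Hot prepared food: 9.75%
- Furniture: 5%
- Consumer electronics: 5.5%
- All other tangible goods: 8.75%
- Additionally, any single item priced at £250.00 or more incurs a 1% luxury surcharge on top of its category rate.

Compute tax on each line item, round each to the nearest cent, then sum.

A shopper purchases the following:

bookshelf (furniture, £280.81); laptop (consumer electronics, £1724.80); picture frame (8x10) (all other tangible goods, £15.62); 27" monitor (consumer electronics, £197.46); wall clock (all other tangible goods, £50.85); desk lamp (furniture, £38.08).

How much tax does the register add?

Bookshelf £280.81: furniture → 5% + 1% surcharge = 6% → £16.85
Laptop £1724.80: consumer electronics → 5.5% + 1% surcharge = 6.5% → £112.11
Picture frame (8x10) £15.62: all other tangible goods → 8.75% → £1.37
27" monitor £197.46: consumer electronics → 5.5% → £10.86
Wall clock £50.85: all other tangible goods → 8.75% → £4.45
Desk lamp £38.08: furniture → 5% → £1.90
Total tax = £16.85 + £112.11 + £1.37 + £10.86 + £4.45 + £1.90 = £147.54

£147.54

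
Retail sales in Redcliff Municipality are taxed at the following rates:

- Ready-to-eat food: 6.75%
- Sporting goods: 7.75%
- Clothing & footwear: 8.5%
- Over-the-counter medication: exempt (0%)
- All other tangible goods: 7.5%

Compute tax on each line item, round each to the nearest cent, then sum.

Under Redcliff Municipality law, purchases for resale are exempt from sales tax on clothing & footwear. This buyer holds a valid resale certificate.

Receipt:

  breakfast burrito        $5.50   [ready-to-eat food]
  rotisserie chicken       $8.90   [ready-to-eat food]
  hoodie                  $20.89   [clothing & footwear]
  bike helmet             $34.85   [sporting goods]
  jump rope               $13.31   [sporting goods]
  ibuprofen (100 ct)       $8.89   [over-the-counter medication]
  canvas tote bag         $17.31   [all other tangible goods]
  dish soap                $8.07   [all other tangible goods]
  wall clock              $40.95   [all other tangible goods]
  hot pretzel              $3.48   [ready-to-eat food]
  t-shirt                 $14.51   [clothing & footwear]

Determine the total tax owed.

$9.91

Breakfast burrito $5.50: ready-to-eat food → 6.75% → $0.37
Rotisserie chicken $8.90: ready-to-eat food → 6.75% → $0.60
Hoodie $20.89: clothing & footwear, buyer-exempt → 0% → $0.00
Bike helmet $34.85: sporting goods → 7.75% → $2.70
Jump rope $13.31: sporting goods → 7.75% → $1.03
Ibuprofen (100 ct) $8.89: over-the-counter medication → 0% → $0.00
Canvas tote bag $17.31: all other tangible goods → 7.5% → $1.30
Dish soap $8.07: all other tangible goods → 7.5% → $0.61
Wall clock $40.95: all other tangible goods → 7.5% → $3.07
Hot pretzel $3.48: ready-to-eat food → 6.75% → $0.23
T-shirt $14.51: clothing & footwear, buyer-exempt → 0% → $0.00
Total tax = $0.37 + $0.60 + $2.70 + $1.03 + $1.30 + $0.61 + $3.07 + $0.23 = $9.91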